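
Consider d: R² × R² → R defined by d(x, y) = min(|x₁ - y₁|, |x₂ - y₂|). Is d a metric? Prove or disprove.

No. d fails identity of indiscernibles: take x = (-4, 0) and y = (-4, 4). Then d(x,y) = min(|-4 - (-4)|, |0 - 4|) = min(0, 4) = 0, yet x ≠ y.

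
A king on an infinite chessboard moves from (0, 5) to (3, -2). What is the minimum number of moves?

max(|x_i - y_i|) = max(|0 - 3|, |5 - (-2)|) = max(3, 7) = 7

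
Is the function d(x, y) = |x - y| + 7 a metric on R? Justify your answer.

No. d fails identity of indiscernibles (specifically d(x,x) = 0): d(4, 4) = |4 - 4| + 7 = 0 + 7 = 7 ≠ 0.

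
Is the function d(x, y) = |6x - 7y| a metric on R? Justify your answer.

No. d fails symmetry: d(7, 1) = |6·7 - 7·1| = |35| = 35, but d(1, 7) = |6·1 - 7·7| = |-43| = 43. Since 35 ≠ 43, d(x,y) ≠ d(y,x) in general.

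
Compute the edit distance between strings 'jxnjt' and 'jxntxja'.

Let D[i][j] be the edit distance between the first i characters of 'jxnjt' and the first j characters of 'jxntxja', with D[i][0] = i, D[0][j] = j, and D[i][j] = D[i-1][j-1] if the characters match, else 1 + min(D[i-1][j], D[i][j-1], D[i-1][j-1]). Filling the table (rows: prefixes of 'jxnjt', columns: prefixes of 'jxntxja'):
     ε  j  x  n  t  x  j  a
  ε  0  1  2  3  4  5  6  7
  j  1  0  1  2  3  4  5  6
  x  2  1  0  1  2  3  4  5
  n  3  2  1  0  1  2  3  4
  j  4  3  2  1  1  2  2  3
  t  5  4  3  2  1  2  3  3
The bottom-right entry gives D[5][7] = 3, so no sequence of fewer than 3 edits works. Backtracking through the table gives one optimal edit sequence (3 edits):
  jxnjt → jxntjt (ins t @4)
  jxntjt → jxntxjt (ins x @5)
  jxntxjt → jxntxja (sub t→a @7)
Edit distance = 3.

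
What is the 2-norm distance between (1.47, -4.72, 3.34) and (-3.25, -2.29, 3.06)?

(Σ|x_i - y_i|^2)^(1/2) = (|1.47 - (-3.25)|^2 + |-4.72 - (-2.29)|^2 + |3.34 - 3.06|^2)^(1/2)
= (4.72^2 + 2.43^2 + 0.28^2)^(1/2) = (22.2784 + 5.9049 + 0.0784)^(1/2) = (28.2617)^(1/2) ≈ 5.3162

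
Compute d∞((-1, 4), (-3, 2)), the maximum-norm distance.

max(|x_i - y_i|) = max(|-1 - (-3)|, |4 - 2|) = max(2, 2) = 2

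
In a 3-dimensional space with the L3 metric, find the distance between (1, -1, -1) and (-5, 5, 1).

(Σ|x_i - y_i|^3)^(1/3) = (|1 - (-5)|^3 + |-1 - 5|^3 + |-1 - 1|^3)^(1/3)
= (6^3 + 6^3 + 2^3)^(1/3) = (216 + 216 + 8)^(1/3) = (440)^(1/3) ≈ 7.6059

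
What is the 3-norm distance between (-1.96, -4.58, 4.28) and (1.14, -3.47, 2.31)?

(Σ|x_i - y_i|^3)^(1/3) = (|-1.96 - 1.14|^3 + |-4.58 - (-3.47)|^3 + |4.28 - 2.31|^3)^(1/3)
= (3.1^3 + 1.11^3 + 1.97^3)^(1/3) ≈ (29.791 + 1.3676 + 7.6454)^(1/3) = (38.804)^(1/3) ≈ 3.3855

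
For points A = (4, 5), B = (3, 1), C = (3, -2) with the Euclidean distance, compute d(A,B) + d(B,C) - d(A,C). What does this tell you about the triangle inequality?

d(A,B) = √(1² + 4²) = √17 ≈ 4.1231, d(B,C) = √(0² + 3²) = √9 = 3, d(A,C) = √(1² + 7²) = √50 ≈ 7.0711.
d(A,B) + d(B,C) - d(A,C) = 4.1231 + 3 - 7.0711 = 7.1231 - 7.0711 = 0.052 (to 4 decimal places). This is ≥ 0, so the triangle inequality holds for these points.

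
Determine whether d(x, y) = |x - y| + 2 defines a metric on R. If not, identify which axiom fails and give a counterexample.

No. d fails identity of indiscernibles (specifically d(x,x) = 0): d(6, 6) = |6 - 6| + 2 = 0 + 2 = 2 ≠ 0.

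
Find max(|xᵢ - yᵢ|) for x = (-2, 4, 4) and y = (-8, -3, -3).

max(|x_i - y_i|) = max(|-2 - (-8)|, |4 - (-3)|, |4 - (-3)|) = max(6, 7, 7) = 7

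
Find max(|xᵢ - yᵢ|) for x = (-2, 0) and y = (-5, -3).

max(|x_i - y_i|) = max(|-2 - (-5)|, |0 - (-3)|) = max(3, 3) = 3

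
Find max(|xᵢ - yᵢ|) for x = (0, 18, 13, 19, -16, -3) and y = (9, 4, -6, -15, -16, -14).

max(|x_i - y_i|) = max(|0 - 9|, |18 - 4|, |13 - (-6)|, |19 - (-15)|, |-16 - (-16)|, |-3 - (-14)|) = max(9, 14, 19, 34, 0, 11) = 34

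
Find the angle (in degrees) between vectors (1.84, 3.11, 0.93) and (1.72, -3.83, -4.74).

With u = (1.84, 3.11, 0.93), v = (1.72, -3.83, -4.74):
u·v = 1.84·1.72 + 3.11·(-3.83) + 0.93·(-4.74) = 3.1648 + (-11.9113) + (-4.4082) = -13.1547.
|u| = √(1.84² + 3.11² + 0.93²) = √(3.3856 + 9.6721 + 0.8649) = √13.9226, |v| = √(1.72² + (-3.83)² + (-4.74)²) = √(2.9584 + 14.6689 + 22.4676) = √40.0949.
cos θ = (u·v)/(|u||v|) = -13.1547/(√13.9226·√40.0949) ≈ -0.55677
θ = arccos(-0.55677) ≈ 123.83°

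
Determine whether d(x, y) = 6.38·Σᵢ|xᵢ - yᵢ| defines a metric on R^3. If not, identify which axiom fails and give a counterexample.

Yes. The L1 (Manhattan) norm induces a metric on R^3, and multiplying a metric by a positive constant 6.38 > 0 preserves all four axioms: non-negativity (6.38·||x-y|| ≥ 0), identity (6.38·||x-y|| = 0 ⟺ ||x-y|| = 0 ⟺ x = y), symmetry (||x-y|| = ||y-x||), and the triangle inequality (6.38·||x-z|| ≤ 6.38·||x-y|| + 6.38·||y-z||). So d is a metric.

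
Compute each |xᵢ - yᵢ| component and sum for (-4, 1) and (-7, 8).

Σ|x_i - y_i| = |-4 - (-7)| + |1 - 8| = 3 + 7 = 10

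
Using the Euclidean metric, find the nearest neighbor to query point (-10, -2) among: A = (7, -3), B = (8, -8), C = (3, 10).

Distances: d(A) ≈ 17.0294, d(B) ≈ 18.9737, d(C) ≈ 17.6918. Nearest: A = (7, -3) with distance 17.0294.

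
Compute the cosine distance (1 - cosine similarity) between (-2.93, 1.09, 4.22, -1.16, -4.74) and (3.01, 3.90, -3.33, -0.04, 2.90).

With u = (-2.93, 1.09, 4.22, -1.16, -4.74), v = (3.01, 3.90, -3.33, -0.04, 2.90):
u·v = (-2.93)·3.01 + 1.09·3.9 + 4.22·(-3.33) + (-1.16)·(-0.04) + (-4.74)·2.9 = (-8.8193) + 4.251 + (-14.0526) + 0.0464 + (-13.746) = -32.3205.
|u| = √((-2.93)² + 1.09² + 4.22² + (-1.16)² + (-4.74)²) = √(8.5849 + 1.1881 + 17.8084 + 1.3456 + 22.4676) = √51.3946, |v| = √(3.01² + 3.9² + (-3.33)² + (-0.04)² + 2.9²) = √(9.0601 + 15.21 + 11.0889 + 0.0016 + 8.41) = √43.7706.
cos θ = (u·v)/(|u||v|) = -32.3205/(√51.3946·√43.7706) ≈ -0.6814
Cosine distance = 1 - cos θ ≈ 1 - (-0.6814) = 1.6814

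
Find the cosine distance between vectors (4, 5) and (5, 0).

With u = (4, 5), v = (5, 0):
u·v = 4·5 + 5·0 = 20 + 0 = 20.
|u| = √(4² + 5²) = √41, |v| = √(5² + 0²) = √25, so |u||v| = √(41·25) = √1025.
cos θ = (u·v)/(|u||v|) = 20/√1025 ≈ 0.6247
Cosine distance = 1 - cos θ ≈ 1 - 0.6247 = 0.3753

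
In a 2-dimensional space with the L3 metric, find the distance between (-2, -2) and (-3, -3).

(Σ|x_i - y_i|^3)^(1/3) = (|-2 - (-3)|^3 + |-2 - (-3)|^3)^(1/3)
= (1^3 + 1^3)^(1/3) = (1 + 1)^(1/3) = (2)^(1/3) ≈ 1.2599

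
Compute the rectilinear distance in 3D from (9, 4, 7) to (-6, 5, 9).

Σ|x_i - y_i| = |9 - (-6)| + |4 - 5| + |7 - 9| = 15 + 1 + 2 = 18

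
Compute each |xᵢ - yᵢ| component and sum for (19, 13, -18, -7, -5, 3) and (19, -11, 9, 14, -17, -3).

Σ|x_i - y_i| = |19 - 19| + |13 - (-11)| + |-18 - 9| + |-7 - 14| + |-5 - (-17)| + |3 - (-3)| = 0 + 24 + 27 + 21 + 12 + 6 = 90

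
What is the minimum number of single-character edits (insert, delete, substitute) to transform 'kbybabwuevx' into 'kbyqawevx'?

Let D[i][j] be the edit distance between the first i characters of 'kbybabwuevx' and the first j characters of 'kbyqawevx', with D[i][0] = i, D[0][j] = j, and D[i][j] = D[i-1][j-1] if the characters match, else 1 + min(D[i-1][j], D[i][j-1], D[i-1][j-1]). Filling the table (rows: prefixes of 'kbybabwuevx', columns: prefixes of 'kbyqawevx'):
     ε  k  b  y  q  a  w  e  v  x
  ε  0  1  2  3  4  5  6  7  8  9
  k  1  0  1  2  3  4  5  6  7  8
  b  2  1  0  1  2  3  4  5  6  7
  y  3  2  1  0  1  2  3  4  5  6
  b  4  3  2  1  1  2  3  4  5  6
  a  5  4  3  2  2  1  2  3  4  5
  b  6  5  4  3  3  2  2  3  4  5
  w  7  6  5  4  4  3  2  3  4  5
  u  8  7  6  5  5  4  3  3  4  5
  e  9  8  7  6  6  5  4  3  4  5
  v 10  9  8  7  7  6  5  4  3  4
  x 11 10  9  8  8  7  6  5  4  3
The bottom-right entry gives D[11][9] = 3, so no sequence of fewer than 3 edits works. Backtracking through the table gives one optimal edit sequence (3 edits):
  kbybabwuevx → kbyqabwuevx (sub b→q @4)
  kbyqabwuevx → kbyqawuevx (del b @6)
  kbyqawuevx → kbyqawevx (del u @7)
Edit distance = 3.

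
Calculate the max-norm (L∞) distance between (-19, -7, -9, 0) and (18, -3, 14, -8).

max(|x_i - y_i|) = max(|-19 - 18|, |-7 - (-3)|, |-9 - 14|, |0 - (-8)|) = max(37, 4, 23, 8) = 37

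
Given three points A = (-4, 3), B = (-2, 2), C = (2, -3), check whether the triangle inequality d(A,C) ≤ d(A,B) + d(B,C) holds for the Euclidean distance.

d(A,B) = √(2² + 1²) = √5 ≈ 2.2361, d(B,C) = √(4² + 5²) = √41 ≈ 6.4031, d(A,C) = √(6² + 6²) = √72 ≈ 8.4853.
d(A,C) ≈ 8.4853 ≤ 2.2361 + 6.4031 = 8.6392. Triangle inequality is satisfied.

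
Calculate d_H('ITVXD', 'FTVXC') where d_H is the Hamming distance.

Differing positions: 1, 5. Hamming distance = 2.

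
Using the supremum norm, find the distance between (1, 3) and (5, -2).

max(|x_i - y_i|) = max(|1 - 5|, |3 - (-2)|) = max(4, 5) = 5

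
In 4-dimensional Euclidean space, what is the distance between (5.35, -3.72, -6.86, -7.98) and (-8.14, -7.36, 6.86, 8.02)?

√(Σ(x_i - y_i)²) = √((5.35 - (-8.14))² + (-3.72 - (-7.36))² + (-6.86 - 6.86)² + (-7.98 - 8.02)²)
= √(13.49² + 3.64² + (-13.72)² + (-16)²) = √(181.9801 + 13.2496 + 188.2384 + 256) = √639.4681 ≈ 25.2877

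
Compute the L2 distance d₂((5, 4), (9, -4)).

√(Σ(x_i - y_i)²) = √((5 - 9)² + (4 - (-4))²)
= √((-4)² + 8²) = √(16 + 64) = √80 ≈ 8.9443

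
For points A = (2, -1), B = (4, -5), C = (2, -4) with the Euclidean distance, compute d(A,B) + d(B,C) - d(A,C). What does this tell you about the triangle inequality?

d(A,B) = √(2² + 4²) = √20 ≈ 4.4721, d(B,C) = √(2² + 1²) = √5 ≈ 2.2361, d(A,C) = √(0² + 3²) = √9 = 3.
d(A,B) + d(B,C) - d(A,C) = 4.4721 + 2.2361 - 3 = 6.7082 - 3 = 3.7082 (to 4 decimal places). This is ≥ 0, so the triangle inequality holds for these points.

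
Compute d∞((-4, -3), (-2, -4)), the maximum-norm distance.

max(|x_i - y_i|) = max(|-4 - (-2)|, |-3 - (-4)|) = max(2, 1) = 2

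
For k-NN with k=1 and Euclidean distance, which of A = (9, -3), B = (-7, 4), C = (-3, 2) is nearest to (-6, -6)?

Distances: d(A) ≈ 15.2971, d(B) ≈ 10.0499, d(C) ≈ 8.544. Nearest: C = (-3, 2) with distance 8.544.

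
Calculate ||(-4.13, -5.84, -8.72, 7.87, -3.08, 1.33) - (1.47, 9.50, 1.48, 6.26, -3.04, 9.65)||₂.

√(Σ(x_i - y_i)²) = √((-4.13 - 1.47)² + (-5.84 - 9.5)² + (-8.72 - 1.48)² + (7.87 - 6.26)² + (-3.08 - (-3.04))² + (1.33 - 9.65)²)
= √((-5.6)² + (-15.34)² + (-10.2)² + 1.61² + (-0.04)² + (-8.32)²) = √(31.36 + 235.3156 + 104.04 + 2.5921 + 0.0016 + 69.2224) = √442.5317 ≈ 21.0364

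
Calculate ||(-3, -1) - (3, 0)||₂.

√(Σ(x_i - y_i)²) = √((-3 - 3)² + (-1 - 0)²)
= √((-6)² + (-1)²) = √(36 + 1) = √37 ≈ 6.0828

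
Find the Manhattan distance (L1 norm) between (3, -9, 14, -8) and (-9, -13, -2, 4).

Σ|x_i - y_i| = |3 - (-9)| + |-9 - (-13)| + |14 - (-2)| + |-8 - 4| = 12 + 4 + 16 + 12 = 44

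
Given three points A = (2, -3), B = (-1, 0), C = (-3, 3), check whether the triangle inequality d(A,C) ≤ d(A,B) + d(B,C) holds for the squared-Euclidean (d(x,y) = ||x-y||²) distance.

d(A,B) = 3² + 3² = 18, d(B,C) = 2² + 3² = 13, d(A,C) = 5² + 6² = 61.
d(A,C) = 61 > 18 + 13 = 31. Triangle inequality is VIOLATED. (Squared-Euclidean is not a metric — this is a counterexample.)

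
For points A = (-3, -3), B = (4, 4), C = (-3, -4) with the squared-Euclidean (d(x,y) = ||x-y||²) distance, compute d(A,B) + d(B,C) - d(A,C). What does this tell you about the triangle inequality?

d(A,B) = 7² + 7² = 98, d(B,C) = 7² + 8² = 113, d(A,C) = 0² + 1² = 1.
d(A,B) + d(B,C) - d(A,C) = 98 + 113 - 1 = 211 - 1 = 210. This is ≥ 0, so the triangle inequality holds for these points.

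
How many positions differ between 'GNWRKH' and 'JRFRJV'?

Differing positions: 1, 2, 3, 5, 6. Hamming distance = 5.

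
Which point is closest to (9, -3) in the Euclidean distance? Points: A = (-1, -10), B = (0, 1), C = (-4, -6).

Distances: d(A) ≈ 12.2066, d(B) ≈ 9.8489, d(C) ≈ 13.3417. Nearest: B = (0, 1) with distance 9.8489.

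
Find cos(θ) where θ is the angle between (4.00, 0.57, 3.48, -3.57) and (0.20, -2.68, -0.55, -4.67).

With u = (4.00, 0.57, 3.48, -3.57), v = (0.20, -2.68, -0.55, -4.67):
u·v = 4·0.2 + 0.57·(-2.68) + 3.48·(-0.55) + (-3.57)·(-4.67) = 0.8 + (-1.5276) + (-1.914) + 16.6719 = 14.0303.
|u| = √(4² + 0.57² + 3.48² + (-3.57)²) = √(16 + 0.3249 + 12.1104 + 12.7449) = √41.1802, |v| = √(0.2² + (-2.68)² + (-0.55)² + (-4.67)²) = √(0.04 + 7.1824 + 0.3025 + 21.8089) = √29.3338.
cos θ = (u·v)/(|u||v|) = 14.0303/(√41.1802·√29.3338) ≈ 0.4037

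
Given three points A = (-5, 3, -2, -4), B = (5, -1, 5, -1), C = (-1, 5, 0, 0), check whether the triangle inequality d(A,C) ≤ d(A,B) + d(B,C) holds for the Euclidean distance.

d(A,B) = √(10² + 4² + 7² + 3²) = √174 ≈ 13.1909, d(B,C) = √(6² + 6² + 5² + 1²) = √98 ≈ 9.8995, d(A,C) = √(4² + 2² + 2² + 4²) = √40 ≈ 6.3246.
d(A,C) ≈ 6.3246 ≤ 13.1909 + 9.8995 = 23.0904. Triangle inequality is satisfied.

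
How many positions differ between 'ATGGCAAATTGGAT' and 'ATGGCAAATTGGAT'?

Differing positions: none. Hamming distance = 0.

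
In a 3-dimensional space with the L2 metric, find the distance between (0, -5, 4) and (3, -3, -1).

(Σ|x_i - y_i|^2)^(1/2) = (|0 - 3|^2 + |-5 - (-3)|^2 + |4 - (-1)|^2)^(1/2)
= (3^2 + 2^2 + 5^2)^(1/2) = (9 + 4 + 25)^(1/2) = (38)^(1/2) ≈ 6.1644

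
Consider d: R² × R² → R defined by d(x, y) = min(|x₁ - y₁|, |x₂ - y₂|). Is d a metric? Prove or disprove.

No. d fails identity of indiscernibles: take x = (4, 0) and y = (4, 5). Then d(x,y) = min(|4 - 4|, |0 - 5|) = min(0, 5) = 0, yet x ≠ y.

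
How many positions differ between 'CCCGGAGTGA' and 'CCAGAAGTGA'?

Differing positions: 3, 5. Hamming distance = 2.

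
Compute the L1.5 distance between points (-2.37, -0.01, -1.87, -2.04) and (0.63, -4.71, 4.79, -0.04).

(Σ|x_i - y_i|^1.5)^(1/1.5) = (|-2.37 - 0.63|^1.5 + |-0.01 - (-4.71)|^1.5 + |-1.87 - 4.79|^1.5 + |-2.04 - (-0.04)|^1.5)^(1/1.5)
= (3^1.5 + 4.7^1.5 + 6.66^1.5 + 2^1.5)^(1/1.5) ≈ (5.1962 + 10.1894 + 17.1874 + 2.8284)^(1/1.5) = (35.4014)^(1/1.5) ≈ 10.7815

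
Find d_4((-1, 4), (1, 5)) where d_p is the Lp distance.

(Σ|x_i - y_i|^4)^(1/4) = (|-1 - 1|^4 + |4 - 5|^4)^(1/4)
= (2^4 + 1^4)^(1/4) = (16 + 1)^(1/4) = (17)^(1/4) ≈ 2.0305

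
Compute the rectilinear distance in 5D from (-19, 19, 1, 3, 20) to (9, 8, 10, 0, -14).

Σ|x_i - y_i| = |-19 - 9| + |19 - 8| + |1 - 10| + |3 - 0| + |20 - (-14)| = 28 + 11 + 9 + 3 + 34 = 85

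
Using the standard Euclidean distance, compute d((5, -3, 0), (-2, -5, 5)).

(Σ|x_i - y_i|^2)^(1/2) = (|5 - (-2)|^2 + |-3 - (-5)|^2 + |0 - 5|^2)^(1/2)
= (7^2 + 2^2 + 5^2)^(1/2) = (49 + 4 + 25)^(1/2) = (78)^(1/2) ≈ 8.8318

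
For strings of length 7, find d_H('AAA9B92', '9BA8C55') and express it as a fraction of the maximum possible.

Differing positions: 1, 2, 4, 5, 6, 7. Hamming distance = 6. The maximum possible Hamming distance for length-7 strings is 7, so d_H/7 = 6/7 ≈ 0.8571.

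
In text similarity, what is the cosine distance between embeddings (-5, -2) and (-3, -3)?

With u = (-5, -2), v = (-3, -3):
u·v = (-5)·(-3) + (-2)·(-3) = 15 + 6 = 21.
|u| = √((-5)² + (-2)²) = √29, |v| = √((-3)² + (-3)²) = √18, so |u||v| = √(29·18) = √522.
cos θ = (u·v)/(|u||v|) = 21/√522 ≈ 0.9191
Cosine distance = 1 - cos θ ≈ 1 - 0.9191 = 0.0809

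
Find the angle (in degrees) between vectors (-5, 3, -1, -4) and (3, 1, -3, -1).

With u = (-5, 3, -1, -4), v = (3, 1, -3, -1):
u·v = (-5)·3 + 3·1 + (-1)·(-3) + (-4)·(-1) = (-15) + 3 + 3 + 4 = -5.
|u| = √((-5)² + 3² + (-1)² + (-4)²) = √51, |v| = √(3² + 1² + (-3)² + (-1)²) = √20, so |u||v| = √(51·20) = √1020.
cos θ = (u·v)/(|u||v|) = -5/√1020 ≈ -0.156556
θ = arccos(-0.156556) ≈ 99.01°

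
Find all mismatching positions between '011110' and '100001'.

Differing positions: 1, 2, 3, 4, 5, 6. Hamming distance = 6.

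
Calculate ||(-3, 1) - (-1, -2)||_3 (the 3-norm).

(Σ|x_i - y_i|^3)^(1/3) = (|-3 - (-1)|^3 + |1 - (-2)|^3)^(1/3)
= (2^3 + 3^3)^(1/3) = (8 + 27)^(1/3) = (35)^(1/3) ≈ 3.2711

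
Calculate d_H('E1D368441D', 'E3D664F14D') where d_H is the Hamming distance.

Differing positions: 2, 4, 6, 7, 8, 9. Hamming distance = 6.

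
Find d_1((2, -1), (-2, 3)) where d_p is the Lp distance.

Σ|x_i - y_i| = |2 - (-2)| + |-1 - 3| = 4 + 4 = 8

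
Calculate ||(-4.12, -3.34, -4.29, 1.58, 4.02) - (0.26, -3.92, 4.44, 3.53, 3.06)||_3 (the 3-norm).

(Σ|x_i - y_i|^3)^(1/3) = (|-4.12 - 0.26|^3 + |-3.34 - (-3.92)|^3 + |-4.29 - 4.44|^3 + |1.58 - 3.53|^3 + |4.02 - 3.06|^3)^(1/3)
= (4.38^3 + 0.58^3 + 8.73^3 + 1.95^3 + 0.96^3)^(1/3) ≈ (84.0277 + 0.1951 + 665.3386 + 7.4149 + 0.8847)^(1/3) = (757.861)^(1/3) ≈ 9.1172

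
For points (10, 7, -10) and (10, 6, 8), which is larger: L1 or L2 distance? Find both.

L1 = |10 - 10| + |7 - 6| + |-10 - 8| = 0 + 1 + 18 = 19
L2 = √(0² + 1² + 18²) = √325 ≈ 18.0278
L1 ≥ L2 always (equality iff movement is along one axis); L1 > L2 here.
Ratio L1/L2 = 19/√325 ≈ 1.0539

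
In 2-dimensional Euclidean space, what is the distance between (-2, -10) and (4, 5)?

√(Σ(x_i - y_i)²) = √((-2 - 4)² + (-10 - 5)²)
= √((-6)² + (-15)²) = √(36 + 225) = √261 ≈ 16.1555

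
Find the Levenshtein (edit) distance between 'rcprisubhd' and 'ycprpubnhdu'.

Let D[i][j] be the edit distance between the first i characters of 'rcprisubhd' and the first j characters of 'ycprpubnhdu', with D[i][0] = i, D[0][j] = j, and D[i][j] = D[i-1][j-1] if the characters match, else 1 + min(D[i-1][j], D[i][j-1], D[i-1][j-1]). Filling the table (rows: prefixes of 'rcprisubhd', columns: prefixes of 'ycprpubnhdu'):
     ε  y  c  p  r  p  u  b  n  h  d  u
  ε  0  1  2  3  4  5  6  7  8  9 10 11
  r  1  1  2  3  3  4  5  6  7  8  9 10
  c  2  2  1  2  3  4  5  6  7  8  9 10
  p  3  3  2  1  2  3  4  5  6  7  8  9
  r  4  4  3  2  1  2  3  4  5  6  7  8
  i  5  5  4  3  2  2  3  4  5  6  7  8
  s  6  6  5  4  3  3  3  4  5  6  7  8
  u  7  7  6  5  4  4  3  4  5  6  7  7
  b  8  8  7  6  5  5  4  3  4  5  6  7
  h  9  9  8  7  6  6  5  4  4  4  5  6
  d 10 10  9  8  7  7  6  5  5  5  4  5
The bottom-right entry gives D[10][11] = 5, so no sequence of fewer than 5 edits works. Backtracking through the table gives one optimal edit sequence (5 edits):
  rcprisubhd → ycprisubhd (sub r→y @1)
  ycprisubhd → ycprsubhd (del i @5)
  ycprsubhd → ycprpubhd (sub s→p @5)
  ycprpubhd → ycprpubnhd (ins n @8)
  ycprpubnhd → ycprpubnhdu (ins u @11)
Edit distance = 5.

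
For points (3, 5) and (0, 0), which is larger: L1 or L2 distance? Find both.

L1 = |3 - 0| + |5 - 0| = 3 + 5 = 8
L2 = √(3² + 5²) = √34 ≈ 5.831
L1 ≥ L2 always (equality iff movement is along one axis); L1 > L2 here.
Ratio L1/L2 = 8/√34 ≈ 1.372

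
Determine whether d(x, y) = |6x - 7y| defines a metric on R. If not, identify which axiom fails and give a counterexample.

No. d fails symmetry: d(5, 1) = |6·5 - 7·1| = |23| = 23, but d(1, 5) = |6·1 - 7·5| = |-29| = 29. Since 23 ≠ 29, d(x,y) ≠ d(y,x) in general.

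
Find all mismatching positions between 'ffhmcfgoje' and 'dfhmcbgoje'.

Differing positions: 1, 6. Hamming distance = 2.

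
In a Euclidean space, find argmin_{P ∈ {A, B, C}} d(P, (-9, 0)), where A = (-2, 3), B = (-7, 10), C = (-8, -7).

Distances: d(A) ≈ 7.6158, d(B) ≈ 10.198, d(C) ≈ 7.0711. Nearest: C = (-8, -7) with distance 7.0711.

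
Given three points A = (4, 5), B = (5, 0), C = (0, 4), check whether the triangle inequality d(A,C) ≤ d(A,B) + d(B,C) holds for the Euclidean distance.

d(A,B) = √(1² + 5²) = √26 ≈ 5.099, d(B,C) = √(5² + 4²) = √41 ≈ 6.4031, d(A,C) = √(4² + 1²) = √17 ≈ 4.1231.
d(A,C) ≈ 4.1231 ≤ 5.099 + 6.4031 = 11.5021. Triangle inequality is satisfied.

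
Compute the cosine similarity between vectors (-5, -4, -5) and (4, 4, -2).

With u = (-5, -4, -5), v = (4, 4, -2):
u·v = (-5)·4 + (-4)·4 + (-5)·(-2) = (-20) + (-16) + 10 = -26.
|u| = √((-5)² + (-4)² + (-5)²) = √66, |v| = √(4² + 4² + (-2)²) = √36, so |u||v| = √(66·36) = √2376.
cos θ = (u·v)/(|u||v|) = -26/√2376 ≈ -0.5334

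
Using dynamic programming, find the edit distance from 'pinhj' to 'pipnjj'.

Let D[i][j] be the edit distance between the first i characters of 'pinhj' and the first j characters of 'pipnjj', with D[i][0] = i, D[0][j] = j, and D[i][j] = D[i-1][j-1] if the characters match, else 1 + min(D[i-1][j], D[i][j-1], D[i-1][j-1]). Filling the table (rows: prefixes of 'pinhj', columns: prefixes of 'pipnjj'):
     ε  p  i  p  n  j  j
  ε  0  1  2  3  4  5  6
  p  1  0  1  2  3  4  5
  i  2  1  0  1  2  3  4
  n  3  2  1  1  1  2  3
  h  4  3  2  2  2  2  3
  j  5  4  3  3  3  2  2
The bottom-right entry gives D[5][6] = 2, so no sequence of fewer than 2 edits works. Backtracking through the table gives one optimal edit sequence (2 edits):
  pinhj → pipnhj (ins p @3)
  pipnhj → pipnjj (sub h→j @5)
Edit distance = 2.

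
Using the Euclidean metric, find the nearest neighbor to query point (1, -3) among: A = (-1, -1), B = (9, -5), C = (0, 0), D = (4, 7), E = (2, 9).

Distances: d(A) ≈ 2.8284, d(B) ≈ 8.2462, d(C) ≈ 3.1623, d(D) ≈ 10.4403, d(E) ≈ 12.0416. Nearest: A = (-1, -1) with distance 2.8284.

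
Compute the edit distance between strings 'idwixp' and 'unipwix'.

Let D[i][j] be the edit distance between the first i characters of 'idwixp' and the first j characters of 'unipwix', with D[i][0] = i, D[0][j] = j, and D[i][j] = D[i-1][j-1] if the characters match, else 1 + min(D[i-1][j], D[i][j-1], D[i-1][j-1]). Filling the table (rows: prefixes of 'idwixp', columns: prefixes of 'unipwix'):
     ε  u  n  i  p  w  i  x
  ε  0  1  2  3  4  5  6  7
  i  1  1  2  2  3  4  5  6
  d  2  2  2  3  3  4  5  6
  w  3  3  3  3  4  3  4  5
  i  4  4  4  3  4  4  3  4
  x  5  5  5  4  4  5  4  3
  p  6  6  6  5  4  5  5  4
The bottom-right entry gives D[6][7] = 4, so no sequence of fewer than 4 edits works. Backtracking through the table gives one optimal edit sequence (4 edits):
  idwixp → uidwixp (ins u @1)
  uidwixp → unidwixp (ins n @2)
  unidwixp → unipwixp (sub d→p @4)
  unipwixp → unipwix (del p @8)
Edit distance = 4.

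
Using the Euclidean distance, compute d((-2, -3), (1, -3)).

(Σ|x_i - y_i|^2)^(1/2) = (|-2 - 1|^2 + |-3 - (-3)|^2)^(1/2)
= (3^2 + 0^2)^(1/2) = (9 + 0)^(1/2) = (9)^(1/2) = 3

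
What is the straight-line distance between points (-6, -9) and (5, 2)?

√(Σ(x_i - y_i)²) = √((-6 - 5)² + (-9 - 2)²)
= √((-11)² + (-11)²) = √(121 + 121) = √242 ≈ 15.5563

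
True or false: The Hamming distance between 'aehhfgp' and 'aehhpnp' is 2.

Differing positions: 5, 6. Hamming distance = 2, so the claim is true.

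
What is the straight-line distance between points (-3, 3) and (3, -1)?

√(Σ(x_i - y_i)²) = √((-3 - 3)² + (3 - (-1))²)
= √((-6)² + 4²) = √(36 + 16) = √52 ≈ 7.2111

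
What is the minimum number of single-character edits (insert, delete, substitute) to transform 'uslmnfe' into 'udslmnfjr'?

Let D[i][j] be the edit distance between the first i characters of 'uslmnfe' and the first j characters of 'udslmnfjr', with D[i][0] = i, D[0][j] = j, and D[i][j] = D[i-1][j-1] if the characters match, else 1 + min(D[i-1][j], D[i][j-1], D[i-1][j-1]). Filling the table (rows: prefixes of 'uslmnfe', columns: prefixes of 'udslmnfjr'):
     ε  u  d  s  l  m  n  f  j  r
  ε  0  1  2  3  4  5  6  7  8  9
  u  1  0  1  2  3  4  5  6  7  8
  s  2  1  1  1  2  3  4  5  6  7
  l  3  2  2  2  1  2  3  4  5  6
  m  4  3  3  3  2  1  2  3  4  5
  n  5  4  4  4  3  2  1  2  3  4
  f  6  5  5  5  4  3  2  1  2  3
  e  7  6  6  6  5  4  3  2  2  3
The bottom-right entry gives D[7][9] = 3, so no sequence of fewer than 3 edits works. Backtracking through the table gives one optimal edit sequence (3 edits):
  uslmnfe → udslmnfe (ins d @2)
  udslmnfe → udslmnfje (ins j @8)
  udslmnfje → udslmnfjr (sub e→r @9)
Edit distance = 3.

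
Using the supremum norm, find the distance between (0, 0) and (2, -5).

max(|x_i - y_i|) = max(|0 - 2|, |0 - (-5)|) = max(2, 5) = 5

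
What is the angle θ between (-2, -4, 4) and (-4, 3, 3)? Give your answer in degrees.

With u = (-2, -4, 4), v = (-4, 3, 3):
u·v = (-2)·(-4) + (-4)·3 + 4·3 = 8 + (-12) + 12 = 8.
|u| = √((-2)² + (-4)² + 4²) = √36, |v| = √((-4)² + 3² + 3²) = √34, so |u||v| = √(36·34) = √1224.
cos θ = (u·v)/(|u||v|) = 8/√1224 ≈ 0.228665
θ = arccos(0.228665) ≈ 76.78°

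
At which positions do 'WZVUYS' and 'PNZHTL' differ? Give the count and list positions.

Differing positions: 1, 2, 3, 4, 5, 6. Hamming distance = 6.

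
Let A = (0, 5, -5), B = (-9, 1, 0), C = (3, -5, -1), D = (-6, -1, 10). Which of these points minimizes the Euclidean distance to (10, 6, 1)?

Distances: d(A) ≈ 11.7047, d(B) ≈ 19.6723, d(C) ≈ 13.1909, d(D) ≈ 19.6469. Nearest: A = (0, 5, -5) with distance 11.7047.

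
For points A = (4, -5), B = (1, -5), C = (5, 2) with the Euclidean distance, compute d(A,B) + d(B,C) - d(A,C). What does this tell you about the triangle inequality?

d(A,B) = √(3² + 0²) = √9 = 3, d(B,C) = √(4² + 7²) = √65 ≈ 8.0623, d(A,C) = √(1² + 7²) = √50 ≈ 7.0711.
d(A,B) + d(B,C) - d(A,C) = 3 + 8.0623 - 7.0711 = 11.0623 - 7.0711 = 3.9912 (to 4 decimal places). This is ≥ 0, so the triangle inequality holds for these points.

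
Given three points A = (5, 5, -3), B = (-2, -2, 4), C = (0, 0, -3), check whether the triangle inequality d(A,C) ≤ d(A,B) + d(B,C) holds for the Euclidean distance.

d(A,B) = √(7² + 7² + 7²) = √147 ≈ 12.1244, d(B,C) = √(2² + 2² + 7²) = √57 ≈ 7.5498, d(A,C) = √(5² + 5² + 0²) = √50 ≈ 7.0711.
d(A,C) ≈ 7.0711 ≤ 12.1244 + 7.5498 = 19.6742. Triangle inequality is satisfied.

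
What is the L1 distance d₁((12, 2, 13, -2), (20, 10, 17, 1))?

Σ|x_i - y_i| = |12 - 20| + |2 - 10| + |13 - 17| + |-2 - 1| = 8 + 8 + 4 + 3 = 23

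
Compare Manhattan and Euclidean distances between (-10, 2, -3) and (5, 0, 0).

L1 = |-10 - 5| + |2 - 0| + |-3 - 0| = 15 + 2 + 3 = 20
L2 = √(15² + 2² + 3²) = √238 ≈ 15.4272
L1 ≥ L2 always (equality iff movement is along one axis); L1 > L2 here.
Ratio L1/L2 = 20/√238 ≈ 1.2964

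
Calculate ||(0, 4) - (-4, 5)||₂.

√(Σ(x_i - y_i)²) = √((0 - (-4))² + (4 - 5)²)
= √(4² + (-1)²) = √(16 + 1) = √17 ≈ 4.1231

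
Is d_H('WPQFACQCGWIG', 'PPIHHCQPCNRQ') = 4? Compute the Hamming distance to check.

Differing positions: 1, 3, 4, 5, 8, 9, 10, 11, 12. Hamming distance = 9, so the claim that d_H = 4 is false.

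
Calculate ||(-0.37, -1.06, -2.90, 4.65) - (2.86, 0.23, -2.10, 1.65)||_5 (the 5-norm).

(Σ|x_i - y_i|^5)^(1/5) = (|-0.37 - 2.86|^5 + |-1.06 - 0.23|^5 + |-2.9 - (-2.1)|^5 + |4.65 - 1.65|^5)^(1/5)
= (3.23^5 + 1.29^5 + 0.8^5 + 3^5)^(1/5) ≈ (351.5706 + 3.5723 + 0.3277 + 243)^(1/5) = (598.4706)^(1/5) ≈ 3.5926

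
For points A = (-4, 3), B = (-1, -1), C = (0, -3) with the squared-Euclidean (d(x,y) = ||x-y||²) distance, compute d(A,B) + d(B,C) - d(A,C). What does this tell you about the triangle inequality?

d(A,B) = 3² + 4² = 25, d(B,C) = 1² + 2² = 5, d(A,C) = 4² + 6² = 52.
d(A,B) + d(B,C) - d(A,C) = 25 + 5 - 52 = 30 - 52 = -22. This is < 0, so the triangle inequality FAILS for these points (squared-Euclidean is not a metric).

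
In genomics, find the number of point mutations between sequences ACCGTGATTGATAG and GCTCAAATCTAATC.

Differing positions: 1, 3, 4, 5, 6, 9, 10, 12, 13, 14. Hamming distance = 10.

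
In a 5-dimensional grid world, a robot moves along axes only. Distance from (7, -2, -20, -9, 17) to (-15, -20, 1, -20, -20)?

Σ|x_i - y_i| = |7 - (-15)| + |-2 - (-20)| + |-20 - 1| + |-9 - (-20)| + |17 - (-20)| = 22 + 18 + 21 + 11 + 37 = 109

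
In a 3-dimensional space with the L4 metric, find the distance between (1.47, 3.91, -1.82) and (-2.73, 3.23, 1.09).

(Σ|x_i - y_i|^4)^(1/4) = (|1.47 - (-2.73)|^4 + |3.91 - 3.23|^4 + |-1.82 - 1.09|^4)^(1/4)
= (4.2^4 + 0.68^4 + 2.91^4)^(1/4) ≈ (311.1696 + 0.2138 + 71.7087)^(1/4) = (383.0921)^(1/4) ≈ 4.4241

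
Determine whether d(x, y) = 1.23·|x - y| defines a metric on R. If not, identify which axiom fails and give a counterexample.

Yes. Since |x - y| is a metric on R and 1.23 > 0, the positive scalar multiple 1.23·|x - y| is also a metric: scaling by a positive constant preserves non-negativity, identity (d=0 ⟺ |x-y|=0 ⟺ x=y), symmetry, and the triangle inequality.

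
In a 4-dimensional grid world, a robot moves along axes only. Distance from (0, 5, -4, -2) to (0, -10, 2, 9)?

Σ|x_i - y_i| = |0 - 0| + |5 - (-10)| + |-4 - 2| + |-2 - 9| = 0 + 15 + 6 + 11 = 32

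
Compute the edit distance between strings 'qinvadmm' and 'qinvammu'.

Let D[i][j] be the edit distance between the first i characters of 'qinvadmm' and the first j characters of 'qinvammu', with D[i][0] = i, D[0][j] = j, and D[i][j] = D[i-1][j-1] if the characters match, else 1 + min(D[i-1][j], D[i][j-1], D[i-1][j-1]). Filling the table (rows: prefixes of 'qinvadmm', columns: prefixes of 'qinvammu'):
     ε  q  i  n  v  a  m  m  u
  ε  0  1  2  3  4  5  6  7  8
  q  1  0  1  2  3  4  5  6  7
  i  2  1  0  1  2  3  4  5  6
  n  3  2  1  0  1  2  3  4  5
  v  4  3  2  1  0  1  2  3  4
  a  5  4  3  2  1  0  1  2  3
  d  6  5  4  3  2  1  1  2  3
  m  7  6  5  4  3  2  1  1  2
  m  8  7  6  5  4  3  2  1  2
The bottom-right entry gives D[8][8] = 2, so no sequence of fewer than 2 edits works. Backtracking through the table gives one optimal edit sequence (2 edits):
  qinvadmm → qinvammm (sub d→m @6)
  qinvammm → qinvammu (sub m→u @8)
Edit distance = 2.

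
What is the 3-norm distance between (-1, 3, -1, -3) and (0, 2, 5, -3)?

(Σ|x_i - y_i|^3)^(1/3) = (|-1 - 0|^3 + |3 - 2|^3 + |-1 - 5|^3 + |-3 - (-3)|^3)^(1/3)
= (1^3 + 1^3 + 6^3 + 0^3)^(1/3) = (1 + 1 + 216 + 0)^(1/3) = (218)^(1/3) ≈ 6.0185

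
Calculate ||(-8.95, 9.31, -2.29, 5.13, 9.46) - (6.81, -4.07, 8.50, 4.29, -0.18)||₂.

√(Σ(x_i - y_i)²) = √((-8.95 - 6.81)² + (9.31 - (-4.07))² + (-2.29 - 8.5)² + (5.13 - 4.29)² + (9.46 - (-0.18))²)
= √((-15.76)² + 13.38² + (-10.79)² + 0.84² + 9.64²) = √(248.3776 + 179.0244 + 116.4241 + 0.7056 + 92.9296) = √637.4613 ≈ 25.248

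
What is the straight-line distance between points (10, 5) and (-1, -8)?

√(Σ(x_i - y_i)²) = √((10 - (-1))² + (5 - (-8))²)
= √(11² + 13²) = √(121 + 169) = √290 ≈ 17.0294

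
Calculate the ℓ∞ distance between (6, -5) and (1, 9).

max(|x_i - y_i|) = max(|6 - 1|, |-5 - 9|) = max(5, 14) = 14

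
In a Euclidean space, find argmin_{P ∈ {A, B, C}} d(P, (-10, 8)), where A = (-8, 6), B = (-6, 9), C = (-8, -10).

Distances: d(A) ≈ 2.8284, d(B) ≈ 4.1231, d(C) ≈ 18.1108. Nearest: A = (-8, 6) with distance 2.8284.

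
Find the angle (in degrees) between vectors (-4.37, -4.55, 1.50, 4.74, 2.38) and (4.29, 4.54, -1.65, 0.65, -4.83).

With u = (-4.37, -4.55, 1.50, 4.74, 2.38), v = (4.29, 4.54, -1.65, 0.65, -4.83):
u·v = (-4.37)·4.29 + (-4.55)·4.54 + 1.5·(-1.65) + 4.74·0.65 + 2.38·(-4.83) = (-18.7473) + (-20.657) + (-2.475) + 3.081 + (-11.4954) = -50.2937.
|u| = √((-4.37)² + (-4.55)² + 1.5² + 4.74² + 2.38²) = √(19.0969 + 20.7025 + 2.25 + 22.4676 + 5.6644) = √70.1814, |v| = √(4.29² + 4.54² + (-1.65)² + 0.65² + (-4.83)²) = √(18.4041 + 20.6116 + 2.7225 + 0.4225 + 23.3289) = √65.4896.
cos θ = (u·v)/(|u||v|) = -50.2937/(√70.1814·√65.4896) ≈ -0.741851
θ = arccos(-0.741851) ≈ 137.89°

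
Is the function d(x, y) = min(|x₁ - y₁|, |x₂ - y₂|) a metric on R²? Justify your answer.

No. d fails identity of indiscernibles: take x = (2, 0) and y = (2, 7). Then d(x,y) = min(|2 - 2|, |0 - 7|) = min(0, 7) = 0, yet x ≠ y.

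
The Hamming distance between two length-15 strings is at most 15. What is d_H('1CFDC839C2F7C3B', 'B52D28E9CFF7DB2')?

Differing positions: 1, 2, 3, 5, 7, 10, 13, 14, 15. Hamming distance = 9. The maximum possible Hamming distance for length-15 strings is 15, so d_H/15 = 9/15 = 0.6.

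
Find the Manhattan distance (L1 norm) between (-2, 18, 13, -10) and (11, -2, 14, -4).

Σ|x_i - y_i| = |-2 - 11| + |18 - (-2)| + |13 - 14| + |-10 - (-4)| = 13 + 20 + 1 + 6 = 40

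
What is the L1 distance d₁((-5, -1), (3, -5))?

Σ|x_i - y_i| = |-5 - 3| + |-1 - (-5)| = 8 + 4 = 12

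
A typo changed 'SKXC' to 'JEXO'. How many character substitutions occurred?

Differing positions: 1, 2, 4. Hamming distance = 3.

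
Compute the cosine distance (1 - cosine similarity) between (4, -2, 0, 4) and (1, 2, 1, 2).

With u = (4, -2, 0, 4), v = (1, 2, 1, 2):
u·v = 4·1 + (-2)·2 + 0·1 + 4·2 = 4 + (-4) + 0 + 8 = 8.
|u| = √(4² + (-2)² + 0² + 4²) = √36, |v| = √(1² + 2² + 1² + 2²) = √10, so |u||v| = √(36·10) = √360.
cos θ = (u·v)/(|u||v|) = 8/√360 ≈ 0.4216
Cosine distance = 1 - cos θ ≈ 1 - 0.4216 = 0.5784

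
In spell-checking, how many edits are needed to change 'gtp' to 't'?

Let D[i][j] be the edit distance between the first i characters of 'gtp' and the first j characters of 't', with D[i][0] = i, D[0][j] = j, and D[i][j] = D[i-1][j-1] if the characters match, else 1 + min(D[i-1][j], D[i][j-1], D[i-1][j-1]). Filling the table (rows: prefixes of 'gtp', columns: prefixes of 't'):
     ε  t
  ε  0  1
  g  1  1
  t  2  1
  p  3  2
The bottom-right entry gives D[3][1] = 2, so no sequence of fewer than 2 edits works. Backtracking through the table gives one optimal edit sequence (2 edits):
  gtp → tp (del g @1)
  tp → t (del p @2)
Edit distance = 2.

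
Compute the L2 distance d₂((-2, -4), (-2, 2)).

√(Σ(x_i - y_i)²) = √((-2 - (-2))² + (-4 - 2)²)
= √(0² + (-6)²) = √(0 + 36) = √36 = 6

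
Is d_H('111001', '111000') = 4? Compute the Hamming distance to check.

Differing positions: 6. Hamming distance = 1, so the claim that d_H = 4 is false.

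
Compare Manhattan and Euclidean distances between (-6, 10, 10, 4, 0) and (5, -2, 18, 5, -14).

L1 = |-6 - 5| + |10 - (-2)| + |10 - 18| + |4 - 5| + |0 - (-14)| = 11 + 12 + 8 + 1 + 14 = 46
L2 = √(11² + 12² + 8² + 1² + 14²) = √526 ≈ 22.9347
L1 ≥ L2 always (equality iff movement is along one axis); L1 > L2 here.
Ratio L1/L2 = 46/√526 ≈ 2.0057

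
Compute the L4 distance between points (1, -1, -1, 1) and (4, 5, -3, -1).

(Σ|x_i - y_i|^4)^(1/4) = (|1 - 4|^4 + |-1 - 5|^4 + |-1 - (-3)|^4 + |1 - (-1)|^4)^(1/4)
= (3^4 + 6^4 + 2^4 + 2^4)^(1/4) = (81 + 1296 + 16 + 16)^(1/4) = (1409)^(1/4) ≈ 6.1267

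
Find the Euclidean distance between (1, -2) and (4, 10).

√(Σ(x_i - y_i)²) = √((1 - 4)² + (-2 - 10)²)
= √((-3)² + (-12)²) = √(9 + 144) = √153 ≈ 12.3693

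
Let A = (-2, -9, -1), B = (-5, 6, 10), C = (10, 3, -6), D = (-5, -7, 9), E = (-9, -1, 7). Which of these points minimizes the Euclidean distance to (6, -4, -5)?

Distances: d(A) ≈ 10.247, d(B) ≈ 21.1187, d(C) ≈ 8.124, d(D) ≈ 18.0555, d(E) ≈ 19.4422. Nearest: C = (10, 3, -6) with distance 8.124.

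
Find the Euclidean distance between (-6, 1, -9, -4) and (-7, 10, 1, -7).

√(Σ(x_i - y_i)²) = √((-6 - (-7))² + (1 - 10)² + (-9 - 1)² + (-4 - (-7))²)
= √(1² + (-9)² + (-10)² + 3²) = √(1 + 81 + 100 + 9) = √191 ≈ 13.8203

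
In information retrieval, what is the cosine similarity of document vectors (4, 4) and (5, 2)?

With u = (4, 4), v = (5, 2):
u·v = 4·5 + 4·2 = 20 + 8 = 28.
|u| = √(4² + 4²) = √32, |v| = √(5² + 2²) = √29, so |u||v| = √(32·29) = √928.
cos θ = (u·v)/(|u||v|) = 28/√928 ≈ 0.9191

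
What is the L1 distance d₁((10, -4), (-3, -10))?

Σ|x_i - y_i| = |10 - (-3)| + |-4 - (-10)| = 13 + 6 = 19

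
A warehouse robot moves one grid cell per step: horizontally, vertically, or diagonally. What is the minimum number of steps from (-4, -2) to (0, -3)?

max(|x_i - y_i|) = max(|-4 - 0|, |-2 - (-3)|) = max(4, 1) = 4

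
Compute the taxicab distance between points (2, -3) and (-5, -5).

Σ|x_i - y_i| = |2 - (-5)| + |-3 - (-5)| = 7 + 2 = 9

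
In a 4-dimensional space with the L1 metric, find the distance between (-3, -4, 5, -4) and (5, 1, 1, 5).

Σ|x_i - y_i| = |-3 - 5| + |-4 - 1| + |5 - 1| + |-4 - 5| = 8 + 5 + 4 + 9 = 26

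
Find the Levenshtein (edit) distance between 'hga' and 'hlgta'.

Let D[i][j] be the edit distance between the first i characters of 'hga' and the first j characters of 'hlgta', with D[i][0] = i, D[0][j] = j, and D[i][j] = D[i-1][j-1] if the characters match, else 1 + min(D[i-1][j], D[i][j-1], D[i-1][j-1]). Filling the table (rows: prefixes of 'hga', columns: prefixes of 'hlgta'):
     ε  h  l  g  t  a
  ε  0  1  2  3  4  5
  h  1  0  1  2  3  4
  g  2  1  1  1  2  3
  a  3  2  2  2  2  2
The bottom-right entry gives D[3][5] = 2, so no sequence of fewer than 2 edits works. Backtracking through the table gives one optimal edit sequence (2 edits):
  hga → hlga (ins l @2)
  hlga → hlgta (ins t @4)
Edit distance = 2.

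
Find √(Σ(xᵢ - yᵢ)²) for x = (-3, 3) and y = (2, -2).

√(Σ(x_i - y_i)²) = √((-3 - 2)² + (3 - (-2))²)
= √((-5)² + 5²) = √(25 + 25) = √50 ≈ 7.0711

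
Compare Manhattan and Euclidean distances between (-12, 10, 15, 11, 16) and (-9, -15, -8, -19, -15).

L1 = |-12 - (-9)| + |10 - (-15)| + |15 - (-8)| + |11 - (-19)| + |16 - (-15)| = 3 + 25 + 23 + 30 + 31 = 112
L2 = √(3² + 25² + 23² + 30² + 31²) = √3024 ≈ 54.9909
L1 ≥ L2 always (equality iff movement is along one axis); L1 > L2 here.
Ratio L1/L2 = 112/√3024 ≈ 2.0367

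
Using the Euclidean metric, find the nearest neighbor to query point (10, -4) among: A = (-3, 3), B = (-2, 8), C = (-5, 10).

Distances: d(A) ≈ 14.7648, d(B) ≈ 16.9706, d(C) ≈ 20.5183. Nearest: A = (-3, 3) with distance 14.7648.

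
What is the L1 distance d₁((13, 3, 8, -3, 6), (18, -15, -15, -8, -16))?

Σ|x_i - y_i| = |13 - 18| + |3 - (-15)| + |8 - (-15)| + |-3 - (-8)| + |6 - (-16)| = 5 + 18 + 23 + 5 + 22 = 73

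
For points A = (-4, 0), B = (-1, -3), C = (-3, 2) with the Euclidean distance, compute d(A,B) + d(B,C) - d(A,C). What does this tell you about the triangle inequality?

d(A,B) = √(3² + 3²) = √18 ≈ 4.2426, d(B,C) = √(2² + 5²) = √29 ≈ 5.3852, d(A,C) = √(1² + 2²) = √5 ≈ 2.2361.
d(A,B) + d(B,C) - d(A,C) = 4.2426 + 5.3852 - 2.2361 = 9.6278 - 2.2361 = 7.3917 (to 4 decimal places). This is ≥ 0, so the triangle inequality holds for these points.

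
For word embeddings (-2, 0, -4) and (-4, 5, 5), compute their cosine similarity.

With u = (-2, 0, -4), v = (-4, 5, 5):
u·v = (-2)·(-4) + 0·5 + (-4)·5 = 8 + 0 + (-20) = -12.
|u| = √((-2)² + 0² + (-4)²) = √20, |v| = √((-4)² + 5² + 5²) = √66, so |u||v| = √(20·66) = √1320.
cos θ = (u·v)/(|u||v|) = -12/√1320 ≈ -0.3303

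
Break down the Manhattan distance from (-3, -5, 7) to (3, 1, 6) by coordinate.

Σ|x_i - y_i| = |-3 - 3| + |-5 - 1| + |7 - 6| = 6 + 6 + 1 = 13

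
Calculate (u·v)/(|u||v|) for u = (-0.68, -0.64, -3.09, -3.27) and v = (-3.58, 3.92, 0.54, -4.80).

With u = (-0.68, -0.64, -3.09, -3.27), v = (-3.58, 3.92, 0.54, -4.80):
u·v = (-0.68)·(-3.58) + (-0.64)·3.92 + (-3.09)·0.54 + (-3.27)·(-4.8) = 2.4344 + (-2.5088) + (-1.6686) + 15.696 = 13.953.
|u| = √((-0.68)² + (-0.64)² + (-3.09)² + (-3.27)²) = √(0.4624 + 0.4096 + 9.5481 + 10.6929) = √21.113, |v| = √((-3.58)² + 3.92² + 0.54² + (-4.8)²) = √(12.8164 + 15.3664 + 0.2916 + 23.04) = √51.5144.
cos θ = (u·v)/(|u||v|) = 13.953/(√21.113·√51.5144) ≈ 0.4231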